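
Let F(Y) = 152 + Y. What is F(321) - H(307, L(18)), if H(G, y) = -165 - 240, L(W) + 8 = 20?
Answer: 878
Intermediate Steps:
L(W) = 12 (L(W) = -8 + 20 = 12)
H(G, y) = -405
F(321) - H(307, L(18)) = (152 + 321) - 1*(-405) = 473 + 405 = 878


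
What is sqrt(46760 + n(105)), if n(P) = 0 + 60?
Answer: 2*sqrt(11705) ≈ 216.38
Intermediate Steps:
n(P) = 60
sqrt(46760 + n(105)) = sqrt(46760 + 60) = sqrt(46820) = 2*sqrt(11705)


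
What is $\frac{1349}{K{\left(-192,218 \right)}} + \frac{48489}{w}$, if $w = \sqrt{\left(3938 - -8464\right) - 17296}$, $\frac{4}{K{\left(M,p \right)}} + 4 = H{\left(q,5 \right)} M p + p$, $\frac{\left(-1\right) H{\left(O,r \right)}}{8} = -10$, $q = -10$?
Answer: $- \frac{2258405417}{2} - \frac{48489 i \sqrt{4894}}{4894} \approx -1.1292 \cdot 10^{9} - 693.12 i$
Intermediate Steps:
$H{\left(O,r \right)} = 80$ ($H{\left(O,r \right)} = \left(-8\right) \left(-10\right) = 80$)
$K{\left(M,p \right)} = \frac{4}{-4 + p + 80 M p}$ ($K{\left(M,p \right)} = \frac{4}{-4 + \left(80 M p + p\right)} = \frac{4}{-4 + \left(p + 80 M p\right)} = \frac{4}{-4 + p + 80 M p}$)
$w = i \sqrt{4894}$ ($w = \sqrt{\left(3938 + 8464\right) - 17296} = \sqrt{12402 - 17296} = \sqrt{-4894} = i \sqrt{4894} \approx 69.957 i$)
$\frac{1349}{K{\left(-192,218 \right)}} + \frac{48489}{w} = \frac{1349}{4 \frac{1}{-4 + 218 + 80 \left(-192\right) 218}} + \frac{48489}{i \sqrt{4894}} = \frac{1349}{4 \frac{1}{-4 + 218 - 3348480}} + 48489 \left(- \frac{i \sqrt{4894}}{4894}\right) = \frac{1349}{4 \frac{1}{-3348266}} - \frac{48489 i \sqrt{4894}}{4894} = \frac{1349}{4 \left(- \frac{1}{3348266}\right)} - \frac{48489 i \sqrt{4894}}{4894} = \frac{1349}{- \frac{2}{1674133}} - \frac{48489 i \sqrt{4894}}{4894} = 1349 \left(- \frac{1674133}{2}\right) - \frac{48489 i \sqrt{4894}}{4894} = - \frac{2258405417}{2} - \frac{48489 i \sqrt{4894}}{4894}$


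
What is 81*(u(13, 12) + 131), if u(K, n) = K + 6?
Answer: 12150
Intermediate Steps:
u(K, n) = 6 + K
81*(u(13, 12) + 131) = 81*((6 + 13) + 131) = 81*(19 + 131) = 81*150 = 12150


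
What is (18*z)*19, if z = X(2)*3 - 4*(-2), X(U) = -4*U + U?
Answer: -3420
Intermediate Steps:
X(U) = -3*U
z = -10 (z = -3*2*3 - 4*(-2) = -6*3 + 8 = -18 + 8 = -10)
(18*z)*19 = (18*(-10))*19 = -180*19 = -3420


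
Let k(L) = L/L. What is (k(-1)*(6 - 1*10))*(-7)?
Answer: 28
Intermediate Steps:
k(L) = 1
(k(-1)*(6 - 1*10))*(-7) = (1*(6 - 1*10))*(-7) = (1*(6 - 10))*(-7) = (1*(-4))*(-7) = -4*(-7) = 28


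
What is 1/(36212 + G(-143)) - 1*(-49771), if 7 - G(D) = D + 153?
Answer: 1802158140/36209 ≈ 49771.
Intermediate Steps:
G(D) = -146 - D (G(D) = 7 - (D + 153) = 7 - (153 + D) = 7 + (-153 - D) = -146 - D)
1/(36212 + G(-143)) - 1*(-49771) = 1/(36212 + (-146 - 1*(-143))) - 1*(-49771) = 1/(36212 + (-146 + 143)) + 49771 = 1/(36212 - 3) + 49771 = 1/36209 + 49771 = 1802158140/36209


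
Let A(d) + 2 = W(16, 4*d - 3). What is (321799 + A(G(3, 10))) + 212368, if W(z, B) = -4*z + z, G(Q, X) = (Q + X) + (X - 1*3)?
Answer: 534117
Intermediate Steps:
G(Q, X) = -3 + Q + 2*X (G(Q, X) = (Q + X) + (X - 3) = (Q + X) + (-3 + X) = -3 + Q + 2*X)
W(z, B) = -3*z
A(d) = -50 (A(d) = -2 - 3*16 = -2 - 48 = -50)
(321799 + A(G(3, 10))) + 212368 = (321799 - 50) + 212368 = 321749 + 212368 = 534117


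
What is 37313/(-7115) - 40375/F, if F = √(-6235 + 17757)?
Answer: -37313/7115 - 40375*√11522/11522 ≈ -381.38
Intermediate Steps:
F = √11522 ≈ 107.34
37313/(-7115) - 40375/F = 37313/(-7115) - 40375*√11522/11522 = 37313*(-1/7115) - 40375*√11522/11522 = -37313/7115 - 40375*√11522/11522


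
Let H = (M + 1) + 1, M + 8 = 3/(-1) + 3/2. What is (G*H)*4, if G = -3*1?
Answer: 90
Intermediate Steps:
M = -19/2 (M = -8 + (3/(-1) + 3/2) = -8 + (3*(-1) + 3*(½)) = -8 + (-3 + 3/2) = -8 - 3/2 = -19/2 ≈ -9.5000)
G = -3
H = -15/2 (H = (-19/2 + 1) + 1 = -17/2 + 1 = -15/2 ≈ -7.5000)
(G*H)*4 = -3*(-15/2)*4 = (45/2)*4 = 90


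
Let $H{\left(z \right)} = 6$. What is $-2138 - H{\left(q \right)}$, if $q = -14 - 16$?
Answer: $-2144$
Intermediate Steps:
$q = -30$
$-2138 - H{\left(q \right)} = -2138 - 6 = -2144$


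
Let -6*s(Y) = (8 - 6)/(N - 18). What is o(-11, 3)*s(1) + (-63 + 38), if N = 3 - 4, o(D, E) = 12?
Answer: -471/19 ≈ -24.789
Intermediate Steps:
N = -1
s(Y) = 1/57 (s(Y) = -(8 - 6)/(6*(-1 - 18)) = -1/(3*(-19)) = -(-1)/(3*19) = -⅙*(-2/19) = 1/57)
o(-11, 3)*s(1) + (-63 + 38) = 12*(1/57) + (-63 + 38) = 4/19 - 25 = -471/19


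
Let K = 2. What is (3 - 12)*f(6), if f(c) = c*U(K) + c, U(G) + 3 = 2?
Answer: 0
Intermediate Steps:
U(G) = -1 (U(G) = -3 + 2 = -1)
f(c) = 0 (f(c) = c*(-1) + c = -c + c = 0)
(3 - 12)*f(6) = (3 - 12)*0 = -9*0 = 0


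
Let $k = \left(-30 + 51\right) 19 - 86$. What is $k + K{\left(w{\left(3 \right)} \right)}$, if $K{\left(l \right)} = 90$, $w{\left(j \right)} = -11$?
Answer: $403$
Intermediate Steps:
$k = 313$ ($k = 21 \cdot 19 - 86 = 399 - 86 = 313$)
$k + K{\left(w{\left(3 \right)} \right)} = 313 + 90 = 403$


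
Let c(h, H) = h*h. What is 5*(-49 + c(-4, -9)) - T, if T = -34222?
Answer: 34057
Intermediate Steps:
c(h, H) = h²
5*(-49 + c(-4, -9)) - T = 5*(-49 + (-4)²) - 1*(-34222) = 5*(-49 + 16) + 34222 = 5*(-33) + 34222 = -165 + 34222 = 34057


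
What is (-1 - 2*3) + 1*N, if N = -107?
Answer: -114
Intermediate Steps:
(-1 - 2*3) + 1*N = (-1 - 2*3) + 1*(-107) = (-1 - 6) - 107 = -7 - 107 = -114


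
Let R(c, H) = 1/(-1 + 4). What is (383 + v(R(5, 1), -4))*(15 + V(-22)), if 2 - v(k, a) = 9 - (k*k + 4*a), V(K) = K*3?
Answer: -55097/3 ≈ -18366.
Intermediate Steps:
R(c, H) = ⅓ (R(c, H) = 1/3 = ⅓)
V(K) = 3*K
v(k, a) = -7 + k² + 4*a (v(k, a) = 2 - (9 - (k*k + 4*a)) = 2 - (9 - (k² + 4*a)) = 2 - (9 + (-k² - 4*a)) = 2 - (9 - k² - 4*a) = 2 + (-9 + k² + 4*a) = -7 + k² + 4*a)
(383 + v(R(5, 1), -4))*(15 + V(-22)) = (383 + (-7 + (⅓)² + 4*(-4)))*(15 + 3*(-22)) = (383 + (-7 + ⅑ - 16))*(15 - 66) = (383 - 206/9)*(-51) = (3241/9)*(-51) = -55097/3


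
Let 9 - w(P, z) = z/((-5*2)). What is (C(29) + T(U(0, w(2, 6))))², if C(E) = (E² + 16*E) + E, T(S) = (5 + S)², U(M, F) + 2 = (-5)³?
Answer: 263023524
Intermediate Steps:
w(P, z) = 9 + z/10 (w(P, z) = 9 - z/((-5*2)) = 9 - z/(-10) = 9 - z*(-1)/10 = 9 - (-1)*z/10 = 9 + z/10)
U(M, F) = -127 (U(M, F) = -2 + (-5)³ = -2 - 125 = -127)
C(E) = E² + 17*E
(C(29) + T(U(0, w(2, 6))))² = (29*(17 + 29) + (5 - 127)²)² = (29*46 + (-122)²)² = (1334 + 14884)² = 16218² = 263023524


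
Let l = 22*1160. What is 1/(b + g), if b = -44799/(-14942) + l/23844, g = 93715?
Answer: 89069262/8347488265129 ≈ 1.0670e-5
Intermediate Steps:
l = 25520
b = 362376799/89069262 (b = -44799/(-14942) + 25520/23844 = -44799*(-1/14942) + 25520*(1/23844) = 44799/14942 + 6380/5961 = 362376799/89069262 ≈ 4.0685)
1/(b + g) = 1/(362376799/89069262 + 93715) = 1/(8347488265129/89069262) = 89069262/8347488265129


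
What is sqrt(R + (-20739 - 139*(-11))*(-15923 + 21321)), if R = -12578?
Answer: I*sqrt(103708158) ≈ 10184.0*I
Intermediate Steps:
sqrt(R + (-20739 - 139*(-11))*(-15923 + 21321)) = sqrt(-12578 + (-20739 - 139*(-11))*(-15923 + 21321)) = sqrt(-12578 + (-20739 + 1529)*5398) = sqrt(-12578 - 19210*5398) = sqrt(-12578 - 103695580) = sqrt(-103708158) = I*sqrt(103708158)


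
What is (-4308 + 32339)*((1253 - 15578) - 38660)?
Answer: -1485222535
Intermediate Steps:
(-4308 + 32339)*((1253 - 15578) - 38660) = 28031*(-14325 - 38660) = 28031*(-52985) = -1485222535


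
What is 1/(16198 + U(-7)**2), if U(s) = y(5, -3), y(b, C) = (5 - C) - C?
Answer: 1/16319 ≈ 6.1278e-5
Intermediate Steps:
y(b, C) = 5 - 2*C
U(s) = 11 (U(s) = 5 - 2*(-3) = 5 + 6 = 11)
1/(16198 + U(-7)**2) = 1/(16198 + 11**2) = 1/(16198 + 121) = 1/16319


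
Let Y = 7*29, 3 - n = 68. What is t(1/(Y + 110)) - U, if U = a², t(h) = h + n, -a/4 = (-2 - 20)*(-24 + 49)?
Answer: -1514940344/313 ≈ -4.8401e+6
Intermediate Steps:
n = -65 (n = 3 - 1*68 = 3 - 68 = -65)
Y = 203
a = 2200 (a = -4*(-2 - 20)*(-24 + 49) = -(-88)*25 = -4*(-550) = 2200)
t(h) = -65 + h (t(h) = h - 65 = -65 + h)
U = 4840000 (U = 2200² = 4840000)
t(1/(Y + 110)) - U = (-65 + 1/(203 + 110)) - 1*4840000 = (-65 + 1/313) - 4840000 = -20344/313 - 4840000 = -1514940344/313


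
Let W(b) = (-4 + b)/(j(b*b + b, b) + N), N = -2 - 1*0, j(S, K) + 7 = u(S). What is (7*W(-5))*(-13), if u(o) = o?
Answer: 819/11 ≈ 74.455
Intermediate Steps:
j(S, K) = -7 + S
N = -2 (N = -2 + 0 = -2)
W(b) = (-4 + b)/(-9 + b + b²) (W(b) = (-4 + b)/((-7 + (b*b + b)) - 2) = (-4 + b)/((-7 + (b² + b)) - 2) = (-4 + b)/((-7 + (b + b²)) - 2) = (-4 + b)/((-7 + b + b²) - 2) = (-4 + b)/(-9 + b + b²))
(7*W(-5))*(-13) = (7*((-4 - 5)/(-9 - 5*(1 - 5))))*(-13) = (7*(-9/(-9 - 5*(-4))))*(-13) = (7*(-9/(-9 + 20)))*(-13) = (7*(-9/11))*(-13) = -63/11*(-13) = 819/11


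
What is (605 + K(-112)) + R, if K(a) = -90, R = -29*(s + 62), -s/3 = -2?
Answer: -1457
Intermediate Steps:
s = 6 (s = -3*(-2) = 6)
R = -1972 (R = -29*(6 + 62) = -29*68 = -1972)
(605 + K(-112)) + R = (605 - 90) - 1972 = 515 - 1972 = -1457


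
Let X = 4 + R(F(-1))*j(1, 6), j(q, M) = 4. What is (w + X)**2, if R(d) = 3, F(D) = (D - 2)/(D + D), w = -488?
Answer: 222784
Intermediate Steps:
F(D) = (-2 + D)/(2*D) (F(D) = (-2 + D)/((2*D)) = (-2 + D)*(1/(2*D)) = (-2 + D)/(2*D))
X = 16 (X = 4 + 3*4 = 4 + 12 = 16)
(w + X)**2 = (-488 + 16)**2 = (-472)**2 = 222784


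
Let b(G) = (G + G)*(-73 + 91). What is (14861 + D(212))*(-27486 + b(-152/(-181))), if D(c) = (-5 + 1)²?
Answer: -73931162238/181 ≈ -4.0846e+8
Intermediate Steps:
D(c) = 16 (D(c) = (-4)² = 16)
b(G) = 36*G (b(G) = (2*G)*18 = 36*G)
(14861 + D(212))*(-27486 + b(-152/(-181))) = (14861 + 16)*(-27486 + 36*(-152/(-181))) = 14877*(-27486 + 36*(-152*(-1/181))) = 14877*(-27486 + 36*(152/181)) = 14877*(-27486 + 5472/181) = 14877*(-4969494/181) = -73931162238/181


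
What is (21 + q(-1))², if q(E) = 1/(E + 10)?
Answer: 36100/81 ≈ 445.68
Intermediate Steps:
q(E) = 1/(10 + E)
(21 + q(-1))² = (21 + 1/(10 - 1))² = (21 + 1/9)² = (21 + ⅑)² = (190/9)² = 36100/81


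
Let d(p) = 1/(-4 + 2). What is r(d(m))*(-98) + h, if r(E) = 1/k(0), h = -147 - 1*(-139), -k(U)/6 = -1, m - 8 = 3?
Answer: -73/3 ≈ -24.333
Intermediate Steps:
m = 11 (m = 8 + 3 = 11)
k(U) = 6 (k(U) = -6*(-1) = 6)
d(p) = -½ (d(p) = 1/(-2) = -½)
h = -8 (h = -147 + 139 = -8)
r(E) = ⅙ (r(E) = 1/6 = ⅙)
r(d(m))*(-98) + h = (⅙)*(-98) - 8 = -49/3 - 8 = -73/3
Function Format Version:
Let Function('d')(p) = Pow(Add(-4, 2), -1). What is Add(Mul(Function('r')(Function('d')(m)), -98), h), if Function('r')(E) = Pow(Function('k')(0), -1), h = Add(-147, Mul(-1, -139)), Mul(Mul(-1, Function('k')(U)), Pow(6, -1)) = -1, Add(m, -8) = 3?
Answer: Rational(-73, 3) ≈ -24.333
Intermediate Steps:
m = 11 (m = Add(8, 3) = 11)
Function('k')(U) = 6 (Function('k')(U) = Mul(-6, -1) = 6)
Function('d')(p) = Rational(-1, 2) (Function('d')(p) = Pow(-2, -1) = Rational(-1, 2))
h = -8 (h = Add(-147, 139) = -8)
Function('r')(E) = Rational(1, 6) (Function('r')(E) = Pow(6, -1) = Rational(1, 6))
Add(Mul(Function('r')(Function('d')(m)), -98), h) = Add(Mul(Rational(1, 6), -98), -8) = Add(Rational(-49, 3), -8) = Rational(-73, 3)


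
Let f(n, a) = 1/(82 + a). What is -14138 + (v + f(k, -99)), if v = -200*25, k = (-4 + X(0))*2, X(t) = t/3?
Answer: -325347/17 ≈ -19138.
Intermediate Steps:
X(t) = t/3 (X(t) = t*(⅓) = t/3)
k = -8 (k = (-4 + (⅓)*0)*2 = (-4 + 0)*2 = -4*2 = -8)
v = -5000
-14138 + (v + f(k, -99)) = -14138 + (-5000 + 1/(82 - 99)) = -14138 + (-5000 + 1/(-17)) = -14138 + (-5000 - 1/17) = -14138 - 85001/17 = -325347/17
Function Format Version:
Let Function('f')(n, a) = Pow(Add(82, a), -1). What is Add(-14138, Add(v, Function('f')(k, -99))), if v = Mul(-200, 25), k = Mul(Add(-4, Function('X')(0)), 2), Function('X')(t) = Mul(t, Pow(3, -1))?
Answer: Rational(-325347, 17) ≈ -19138.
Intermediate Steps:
Function('X')(t) = Mul(Rational(1, 3), t) (Function('X')(t) = Mul(t, Rational(1, 3)) = Mul(Rational(1, 3), t))
k = -8 (k = Mul(Add(-4, Mul(Rational(1, 3), 0)), 2) = Mul(Add(-4, 0), 2) = Mul(-4, 2) = -8)
v = -5000
Add(-14138, Add(v, Function('f')(k, -99))) = Add(-14138, Add(-5000, Pow(Add(82, -99), -1))) = Add(-14138, Add(-5000, Pow(-17, -1))) = Add(-14138, Add(-5000, Rational(-1, 17))) = Add(-14138, Rational(-85001, 17)) = Rational(-325347, 17)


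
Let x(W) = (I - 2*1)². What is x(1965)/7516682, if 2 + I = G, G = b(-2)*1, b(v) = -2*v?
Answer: 0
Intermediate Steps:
G = 4 (G = -2*(-2)*1 = 4*1 = 4)
I = 2 (I = -2 + 4 = 2)
x(W) = 0 (x(W) = (2 - 2*1)² = (2 - 2)² = 0² = 0)
x(1965)/7516682 = 0/7516682 = 0*(1/7516682) = 0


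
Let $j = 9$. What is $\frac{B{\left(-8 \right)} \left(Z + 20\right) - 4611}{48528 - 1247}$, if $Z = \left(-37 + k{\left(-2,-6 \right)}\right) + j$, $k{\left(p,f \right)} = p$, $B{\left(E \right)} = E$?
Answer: $- \frac{4531}{47281} \approx -0.095831$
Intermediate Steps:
$Z = -30$ ($Z = \left(-37 - 2\right) + 9 = -39 + 9 = -30$)
$\frac{B{\left(-8 \right)} \left(Z + 20\right) - 4611}{48528 - 1247} = \frac{- 8 \left(-30 + 20\right) - 4611}{48528 - 1247} = \frac{\left(-8\right) \left(-10\right) - 4611}{47281} = \left(80 - 4611\right) \frac{1}{47281} = \left(-4531\right) \frac{1}{47281} = - \frac{4531}{47281}$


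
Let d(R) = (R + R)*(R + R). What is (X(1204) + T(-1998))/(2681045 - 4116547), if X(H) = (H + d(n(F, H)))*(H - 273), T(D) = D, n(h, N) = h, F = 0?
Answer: -559463/717751 ≈ -0.77947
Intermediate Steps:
d(R) = 4*R**2 (d(R) = (2*R)*(2*R) = 4*R**2)
X(H) = H*(-273 + H) (X(H) = (H + 4*0**2)*(H - 273) = (H + 4*0)*(-273 + H) = (H + 0)*(-273 + H) = H*(-273 + H))
(X(1204) + T(-1998))/(2681045 - 4116547) = (1204*(-273 + 1204) - 1998)/(2681045 - 4116547) = (1204*931 - 1998)/(-1435502) = (1120924 - 1998)*(-1/1435502) = 1118926*(-1/1435502) = -559463/717751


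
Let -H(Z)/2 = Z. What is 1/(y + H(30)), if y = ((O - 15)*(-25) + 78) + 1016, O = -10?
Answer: 1/1659 ≈ 0.00060277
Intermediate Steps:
H(Z) = -2*Z
y = 1719 (y = ((-10 - 15)*(-25) + 78) + 1016 = (-25*(-25) + 78) + 1016 = (625 + 78) + 1016 = 703 + 1016 = 1719)
1/(y + H(30)) = 1/(1719 - 2*30) = 1/(1719 - 60) = 1/1659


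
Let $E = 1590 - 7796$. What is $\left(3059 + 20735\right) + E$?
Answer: $17588$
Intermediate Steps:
$E = -6206$ ($E = 1590 - 7796 = -6206$)
$\left(3059 + 20735\right) + E = \left(3059 + 20735\right) - 6206 = 23794 - 6206 = 17588$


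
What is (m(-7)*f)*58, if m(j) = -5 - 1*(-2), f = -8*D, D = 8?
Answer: 11136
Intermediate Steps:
f = -64 (f = -8*8 = -64)
m(j) = -3 (m(j) = -5 + 2 = -3)
(m(-7)*f)*58 = -3*(-64)*58 = 192*58 = 11136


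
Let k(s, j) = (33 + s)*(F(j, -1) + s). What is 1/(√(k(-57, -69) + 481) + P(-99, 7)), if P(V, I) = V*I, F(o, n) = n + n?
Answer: -99/68336 - √1897/478352 ≈ -0.0015398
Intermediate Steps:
F(o, n) = 2*n
k(s, j) = (-2 + s)*(33 + s) (k(s, j) = (33 + s)*(2*(-1) + s) = (33 + s)*(-2 + s) = (-2 + s)*(33 + s))
P(V, I) = I*V
1/(√(k(-57, -69) + 481) + P(-99, 7)) = 1/(√((-66 + (-57)² + 31*(-57)) + 481) + 7*(-99)) = 1/(√((-66 + 3249 - 1767) + 481) - 693) = 1/(√(1416 + 481) - 693) = 1/(√1897 - 693) = 1/(-693 + √1897)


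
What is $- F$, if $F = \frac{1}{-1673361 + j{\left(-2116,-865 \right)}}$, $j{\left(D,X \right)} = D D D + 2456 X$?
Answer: $\frac{1}{9478094697} \approx 1.0551 \cdot 10^{-10}$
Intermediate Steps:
$j{\left(D,X \right)} = D^{3} + 2456 X$ ($j{\left(D,X \right)} = D^{2} D + 2456 X = D^{3} + 2456 X$)
$F = - \frac{1}{9478094697}$ ($F = \frac{1}{-1673361 + \left(\left(-2116\right)^{3} + 2456 \left(-865\right)\right)} = \frac{1}{-1673361 - 9476421336} = \frac{1}{-9478094697} = - \frac{1}{9478094697} \approx -1.0551 \cdot 10^{-10}$)
$- F = \left(-1\right) \left(- \frac{1}{9478094697}\right) = \frac{1}{9478094697}$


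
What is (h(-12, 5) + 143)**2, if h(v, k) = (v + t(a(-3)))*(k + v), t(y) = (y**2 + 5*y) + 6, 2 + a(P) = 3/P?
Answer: 51529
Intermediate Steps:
a(P) = -2 + 3/P
t(y) = 6 + y**2 + 5*y
h(v, k) = v*(k + v) (h(v, k) = (v + (6 + (-2 + 3/(-3))**2 + 5*(-2 + 3/(-3))))*(k + v) = (v + (6 + (-2 + 3*(-1/3))**2 + 5*(-2 + 3*(-1/3))))*(k + v) = (v + (6 + (-2 - 1)**2 + 5*(-2 - 1)))*(k + v) = (v + (6 + (-3)**2 + 5*(-3)))*(k + v) = (v + (6 + 9 - 15))*(k + v) = (v + 0)*(k + v) = v*(k + v))
(h(-12, 5) + 143)**2 = (-12*(5 - 12) + 143)**2 = (-12*(-7) + 143)**2 = (84 + 143)**2 = 227**2 = 51529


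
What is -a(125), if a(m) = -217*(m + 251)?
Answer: 81592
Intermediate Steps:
a(m) = -54467 - 217*m (a(m) = -217*(251 + m) = -54467 - 217*m)
-a(125) = -(-54467 - 217*125) = -(-54467 - 27125) = -1*(-81592) = 81592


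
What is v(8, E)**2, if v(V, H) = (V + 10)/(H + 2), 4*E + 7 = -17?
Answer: 81/4 ≈ 20.250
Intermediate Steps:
E = -6 (E = -7/4 + (1/4)*(-17) = -7/4 - 17/4 = -6)
v(V, H) = (10 + V)/(2 + H)
v(8, E)**2 = ((10 + 8)/(2 - 6))**2 = (18/(-4))**2 = (-1/4*18)**2 = (-9/2)**2 = 81/4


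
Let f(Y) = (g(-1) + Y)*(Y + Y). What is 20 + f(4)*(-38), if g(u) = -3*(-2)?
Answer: -3020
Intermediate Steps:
g(u) = 6
f(Y) = 2*Y*(6 + Y) (f(Y) = (6 + Y)*(Y + Y) = (6 + Y)*(2*Y) = 2*Y*(6 + Y))
20 + f(4)*(-38) = 20 + (2*4*(6 + 4))*(-38) = 20 + (2*4*10)*(-38) = 20 + 80*(-38) = 20 - 3040 = -3020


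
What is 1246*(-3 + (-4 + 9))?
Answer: 2492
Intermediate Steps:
1246*(-3 + (-4 + 9)) = 1246*(-3 + 5) = 1246*2 = 2492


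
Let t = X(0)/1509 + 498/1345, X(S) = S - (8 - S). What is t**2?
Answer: 548669081284/4119296456025 ≈ 0.13319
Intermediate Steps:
X(S) = -8 + 2*S (X(S) = S + (-8 + S) = -8 + 2*S)
t = 740722/2029605 (t = (-8 + 2*0)/1509 + 498/1345 = (-8 + 0)*(1/1509) + 498*(1/1345) = -8*1/1509 + 498/1345 = -8/1509 + 498/1345 = 740722/2029605 ≈ 0.36496)
t**2 = (740722/2029605)**2 = 548669081284/4119296456025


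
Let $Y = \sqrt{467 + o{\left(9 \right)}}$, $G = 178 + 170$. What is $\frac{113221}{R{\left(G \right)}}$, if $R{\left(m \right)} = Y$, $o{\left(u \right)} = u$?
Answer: $\frac{113221 \sqrt{119}}{238} \approx 5189.5$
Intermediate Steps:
$G = 348$
$Y = 2 \sqrt{119}$ ($Y = \sqrt{467 + 9} = \sqrt{476} = 2 \sqrt{119} \approx 21.817$)
$R{\left(m \right)} = 2 \sqrt{119}$
$\frac{113221}{R{\left(G \right)}} = \frac{113221}{2 \sqrt{119}} = 113221 \frac{\sqrt{119}}{238} = \frac{113221 \sqrt{119}}{238}$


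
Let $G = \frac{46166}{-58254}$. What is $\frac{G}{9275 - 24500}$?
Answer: $\frac{23083}{443458575} \approx 5.2052 \cdot 10^{-5}$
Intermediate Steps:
$G = - \frac{23083}{29127}$ ($G = 46166 \left(- \frac{1}{58254}\right) = - \frac{23083}{29127} \approx -0.79249$)
$\frac{G}{9275 - 24500} = - \frac{23083}{29127 \left(9275 - 24500\right)} = - \frac{23083}{29127 \left(-15225\right)} = \left(- \frac{23083}{29127}\right) \left(- \frac{1}{15225}\right) = \frac{23083}{443458575}$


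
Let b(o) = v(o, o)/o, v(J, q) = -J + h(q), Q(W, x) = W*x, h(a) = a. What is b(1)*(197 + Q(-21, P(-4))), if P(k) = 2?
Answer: 0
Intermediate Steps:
v(J, q) = q - J (v(J, q) = -J + q = q - J)
b(o) = 0 (b(o) = (o - o)/o = 0/o = 0)
b(1)*(197 + Q(-21, P(-4))) = 0*(197 - 21*2) = 0*(197 - 42) = 0*155 = 0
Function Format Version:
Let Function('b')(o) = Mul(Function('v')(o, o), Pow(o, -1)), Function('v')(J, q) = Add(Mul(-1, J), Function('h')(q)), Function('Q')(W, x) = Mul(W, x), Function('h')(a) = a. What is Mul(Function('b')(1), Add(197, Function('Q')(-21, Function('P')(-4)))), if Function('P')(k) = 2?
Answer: 0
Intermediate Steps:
Function('v')(J, q) = Add(q, Mul(-1, J)) (Function('v')(J, q) = Add(Mul(-1, J), q) = Add(q, Mul(-1, J)))
Function('b')(o) = 0 (Function('b')(o) = Mul(Add(o, Mul(-1, o)), Pow(o, -1)) = Mul(0, Pow(o, -1)) = 0)
Mul(Function('b')(1), Add(197, Function('Q')(-21, Function('P')(-4)))) = Mul(0, Add(197, Mul(-21, 2))) = Mul(0, Add(197, -42)) = Mul(0, 155) = 0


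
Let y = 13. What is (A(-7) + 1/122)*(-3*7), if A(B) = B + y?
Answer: -15393/122 ≈ -126.17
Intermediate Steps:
A(B) = 13 + B (A(B) = B + 13 = 13 + B)
(A(-7) + 1/122)*(-3*7) = ((13 - 7) + 1/122)*(-3*7) = (6 + 1/122)*(-21) = (733/122)*(-21) = -15393/122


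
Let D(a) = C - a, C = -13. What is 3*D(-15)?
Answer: 6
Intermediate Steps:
D(a) = -13 - a
3*D(-15) = 3*(-13 - 1*(-15)) = 3*(-13 + 15) = 3*2 = 6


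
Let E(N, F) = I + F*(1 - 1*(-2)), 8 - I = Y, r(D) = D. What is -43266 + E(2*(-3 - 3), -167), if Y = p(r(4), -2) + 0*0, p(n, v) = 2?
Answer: -43761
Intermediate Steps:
Y = 2 (Y = 2 + 0*0 = 2 + 0 = 2)
I = 6 (I = 8 - 1*2 = 8 - 2 = 6)
E(N, F) = 6 + 3*F (E(N, F) = 6 + F*(1 - 1*(-2)) = 6 + F*(1 + 2) = 6 + F*3 = 6 + 3*F)
-43266 + E(2*(-3 - 3), -167) = -43266 + (6 + 3*(-167)) = -43266 + (6 - 501) = -43266 - 495 = -43761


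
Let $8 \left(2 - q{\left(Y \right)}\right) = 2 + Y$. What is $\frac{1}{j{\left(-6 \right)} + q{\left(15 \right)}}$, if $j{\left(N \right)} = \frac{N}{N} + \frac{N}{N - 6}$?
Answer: $\frac{8}{11} \approx 0.72727$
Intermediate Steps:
$q{\left(Y \right)} = \frac{7}{4} - \frac{Y}{8}$ ($q{\left(Y \right)} = 2 - \frac{2 + Y}{8} = 2 - \left(\frac{1}{4} + \frac{Y}{8}\right) = \frac{7}{4} - \frac{Y}{8}$)
$j{\left(N \right)} = 1 + \frac{N}{-6 + N}$
$\frac{1}{j{\left(-6 \right)} + q{\left(15 \right)}} = \frac{1}{\frac{2 \left(-3 - 6\right)}{-6 - 6} + \left(\frac{7}{4} - \frac{15}{8}\right)} = \frac{1}{2 \frac{1}{-12} \left(-9\right) + \left(\frac{7}{4} - \frac{15}{8}\right)} = \frac{1}{2 \left(- \frac{1}{12}\right) \left(-9\right) - \frac{1}{8}} = \frac{1}{\frac{3}{2} - \frac{1}{8}} = \frac{1}{\frac{11}{8}} = \frac{8}{11}$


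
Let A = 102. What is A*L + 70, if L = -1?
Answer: -32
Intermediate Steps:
A*L + 70 = 102*(-1) + 70 = -102 + 70 = -32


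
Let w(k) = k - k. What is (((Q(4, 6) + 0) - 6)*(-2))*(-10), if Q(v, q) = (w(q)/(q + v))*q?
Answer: -120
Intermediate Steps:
w(k) = 0
Q(v, q) = 0 (Q(v, q) = (0/(q + v))*q = 0*q = 0)
(((Q(4, 6) + 0) - 6)*(-2))*(-10) = (((0 + 0) - 6)*(-2))*(-10) = ((0 - 6)*(-2))*(-10) = -6*(-2)*(-10) = 12*(-10) = -120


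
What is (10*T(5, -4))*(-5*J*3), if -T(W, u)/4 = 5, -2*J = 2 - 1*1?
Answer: -1500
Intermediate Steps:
J = -½ (J = -(2 - 1*1)/2 = -(2 - 1)/2 = -½*1 = -½ ≈ -0.50000)
T(W, u) = -20 (T(W, u) = -4*5 = -20)
(10*T(5, -4))*(-5*J*3) = (10*(-20))*(-5*(-½)*3) = -500*3 = -200*15/2 = -1500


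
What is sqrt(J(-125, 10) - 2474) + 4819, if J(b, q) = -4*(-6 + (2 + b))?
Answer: 4819 + I*sqrt(1958) ≈ 4819.0 + 44.249*I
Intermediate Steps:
J(b, q) = 16 - 4*b (J(b, q) = -4*(-4 + b) = 16 - 4*b)
sqrt(J(-125, 10) - 2474) + 4819 = sqrt((16 - 4*(-125)) - 2474) + 4819 = sqrt((16 + 500) - 2474) + 4819 = sqrt(516 - 2474) + 4819 = sqrt(-1958) + 4819 = I*sqrt(1958) + 4819 = 4819 + I*sqrt(1958)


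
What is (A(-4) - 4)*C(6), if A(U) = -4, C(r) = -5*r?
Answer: 240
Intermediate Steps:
(A(-4) - 4)*C(6) = (-4 - 4)*(-5*6) = -8*(-30) = 240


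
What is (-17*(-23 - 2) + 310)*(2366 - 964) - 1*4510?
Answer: 1025960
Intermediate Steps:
(-17*(-23 - 2) + 310)*(2366 - 964) - 1*4510 = (-17*(-25) + 310)*1402 - 4510 = (425 + 310)*1402 - 4510 = 735*1402 - 4510 = 1030470 - 4510 = 1025960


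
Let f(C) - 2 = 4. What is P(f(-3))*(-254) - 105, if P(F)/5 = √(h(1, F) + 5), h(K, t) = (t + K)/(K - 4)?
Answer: -105 - 2540*√6/3 ≈ -2178.9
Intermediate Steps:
h(K, t) = (K + t)/(-4 + K)
f(C) = 6 (f(C) = 2 + 4 = 6)
P(F) = 5*√(14/3 - F/3) (P(F) = 5*√((1 + F)/(-4 + 1) + 5) = 5*√((1 + F)/(-3) + 5) = 5*√(-(1 + F)/3 + 5) = 5*√((-⅓ - F/3) + 5) = 5*√(14/3 - F/3))
P(f(-3))*(-254) - 105 = (5*√(42 - 3*6)/3)*(-254) - 105 = (5*√(42 - 18)/3)*(-254) - 105 = (5*√24/3)*(-254) - 105 = (5*(2*√6)/3)*(-254) - 105 = (10*√6/3)*(-254) - 105 = -2540*√6/3 - 105 = -105 - 2540*√6/3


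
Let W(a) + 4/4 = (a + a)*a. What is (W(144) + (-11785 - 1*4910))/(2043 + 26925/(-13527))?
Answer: 13964373/1150364 ≈ 12.139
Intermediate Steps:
W(a) = -1 + 2*a**2 (W(a) = -1 + (a + a)*a = -1 + (2*a)*a = -1 + 2*a**2)
(W(144) + (-11785 - 1*4910))/(2043 + 26925/(-13527)) = ((-1 + 2*144**2) + (-11785 - 1*4910))/(2043 + 26925/(-13527)) = ((-1 + 2*20736) + (-11785 - 4910))/(2043 + 26925*(-1/13527)) = ((-1 + 41472) - 16695)/(2043 - 8975/4509) = (41471 - 16695)/(9202912/4509) = 24776*(4509/9202912) = 13964373/1150364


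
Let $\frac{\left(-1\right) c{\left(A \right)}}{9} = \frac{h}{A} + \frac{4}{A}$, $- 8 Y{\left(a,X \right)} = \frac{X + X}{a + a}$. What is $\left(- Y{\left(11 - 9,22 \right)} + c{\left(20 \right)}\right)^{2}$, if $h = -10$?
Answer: $\frac{26569}{1600} \approx 16.606$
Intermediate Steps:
$Y{\left(a,X \right)} = - \frac{X}{8 a}$ ($Y{\left(a,X \right)} = - \frac{\left(X + X\right) \frac{1}{a + a}}{8} = - \frac{2 X \frac{1}{2 a}}{8} = - \frac{X \frac{1}{a}}{8} = - \frac{X}{8 a}$)
$c{\left(A \right)} = \frac{54}{A}$ ($c{\left(A \right)} = - 9 \left(- \frac{10}{A} + \frac{4}{A}\right) = - 9 \left(- \frac{6}{A}\right) = \frac{54}{A}$)
$\left(- Y{\left(11 - 9,22 \right)} + c{\left(20 \right)}\right)^{2} = \left(- \frac{\left(-1\right) 22}{8 \left(11 - 9\right)} + \frac{54}{20}\right)^{2} = \left(- \frac{\left(-1\right) 22}{8 \cdot 2} + 54 \cdot \frac{1}{20}\right)^{2} = \left(- \frac{\left(-1\right) 22}{8 \cdot 2} + \frac{27}{10}\right)^{2} = \left(\left(-1\right) \left(- \frac{11}{8}\right) + \frac{27}{10}\right)^{2} = \left(\frac{11}{8} + \frac{27}{10}\right)^{2} = \left(\frac{163}{40}\right)^{2} = \frac{26569}{1600}$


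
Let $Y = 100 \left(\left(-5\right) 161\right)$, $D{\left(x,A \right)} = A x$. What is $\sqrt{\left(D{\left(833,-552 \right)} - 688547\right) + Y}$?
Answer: $i \sqrt{1228863} \approx 1108.5 i$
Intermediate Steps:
$Y = -80500$ ($Y = 100 \left(-805\right) = -80500$)
$\sqrt{\left(D{\left(833,-552 \right)} - 688547\right) + Y} = \sqrt{\left(\left(-552\right) 833 - 688547\right) - 80500} = \sqrt{\left(-459816 - 688547\right) - 80500} = \sqrt{-1148363 - 80500} = \sqrt{-1228863} = i \sqrt{1228863}$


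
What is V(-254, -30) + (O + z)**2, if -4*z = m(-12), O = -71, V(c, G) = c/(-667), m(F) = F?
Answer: 3084462/667 ≈ 4624.4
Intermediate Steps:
V(c, G) = -c/667 (V(c, G) = c*(-1/667) = -c/667)
z = 3 (z = -1/4*(-12) = 3)
V(-254, -30) + (O + z)**2 = -1/667*(-254) + (-71 + 3)**2 = 254/667 + (-68)**2 = 254/667 + 4624 = 3084462/667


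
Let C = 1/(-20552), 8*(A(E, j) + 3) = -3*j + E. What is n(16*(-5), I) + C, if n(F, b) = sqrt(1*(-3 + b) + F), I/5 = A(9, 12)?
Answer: -1/20552 + I*sqrt(1838)/4 ≈ -4.8657e-5 + 10.718*I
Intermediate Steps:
A(E, j) = -3 - 3*j/8 + E/8 (A(E, j) = -3 + (-3*j + E)/8 = -3 + (E - 3*j)/8 = -3 + (-3*j/8 + E/8) = -3 - 3*j/8 + E/8)
I = -255/8 (I = 5*(-3 - 3/8*12 + (1/8)*9) = 5*(-3 - 9/2 + 9/8) = 5*(-51/8) = -255/8 ≈ -31.875)
n(F, b) = sqrt(-3 + F + b) (n(F, b) = sqrt((-3 + b) + F) = sqrt(-3 + F + b))
C = -1/20552 ≈ -4.8657e-5
n(16*(-5), I) + C = sqrt(-3 + 16*(-5) - 255/8) - 1/20552 = sqrt(-3 - 80 - 255/8) - 1/20552 = sqrt(-919/8) - 1/20552 = I*sqrt(1838)/4 - 1/20552 = -1/20552 + I*sqrt(1838)/4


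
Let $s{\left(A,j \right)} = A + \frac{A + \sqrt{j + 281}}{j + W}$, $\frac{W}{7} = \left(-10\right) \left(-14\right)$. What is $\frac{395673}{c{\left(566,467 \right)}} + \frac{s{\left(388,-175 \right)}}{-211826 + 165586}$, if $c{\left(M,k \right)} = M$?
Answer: $\frac{920502388097}{1316770700} - \frac{\sqrt{106}}{37223200} \approx 699.06$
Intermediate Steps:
$W = 980$ ($W = 7 \left(\left(-10\right) \left(-14\right)\right) = 7 \cdot 140 = 980$)
$s{\left(A,j \right)} = A + \frac{A + \sqrt{281 + j}}{980 + j}$ ($s{\left(A,j \right)} = A + \frac{A + \sqrt{j + 281}}{j + 980} = A + \frac{A + \sqrt{281 + j}}{980 + j}$)
$\frac{395673}{c{\left(566,467 \right)}} + \frac{s{\left(388,-175 \right)}}{-211826 + 165586} = \frac{395673}{566} + \frac{\frac{1}{980 - 175} \left(\sqrt{281 - 175} + 981 \cdot 388 + 388 \left(-175\right)\right)}{-211826 + 165586} = 395673 \cdot \frac{1}{566} + \frac{\frac{1}{805} \left(\sqrt{106} + 380628 - 67900\right)}{-46240} = \frac{395673}{566} + \frac{312728 + \sqrt{106}}{805} \left(- \frac{1}{46240}\right) = \frac{395673}{566} + \left(\frac{312728}{805} + \frac{\sqrt{106}}{805}\right) \left(- \frac{1}{46240}\right) = \frac{395673}{566} - \left(\frac{39091}{4652900} + \frac{\sqrt{106}}{37223200}\right) = \frac{920502388097}{1316770700} - \frac{\sqrt{106}}{37223200}$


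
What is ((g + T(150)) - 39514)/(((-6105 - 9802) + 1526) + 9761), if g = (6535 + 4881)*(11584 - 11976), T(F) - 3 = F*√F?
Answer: 1504861/1540 - 25*√6/154 ≈ 976.79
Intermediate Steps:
T(F) = 3 + F^(3/2) (T(F) = 3 + F*√F = 3 + F^(3/2))
g = -4475072 (g = 11416*(-392) = -4475072)
((g + T(150)) - 39514)/(((-6105 - 9802) + 1526) + 9761) = ((-4475072 + (3 + 150^(3/2))) - 39514)/(((-6105 - 9802) + 1526) + 9761) = ((-4475072 + (3 + 750*√6)) - 39514)/((-15907 + 1526) + 9761) = ((-4475069 + 750*√6) - 39514)/(-14381 + 9761) = (-4514583 + 750*√6)/(-4620) = (-4514583 + 750*√6)*(-1/4620) = 1504861/1540 - 25*√6/154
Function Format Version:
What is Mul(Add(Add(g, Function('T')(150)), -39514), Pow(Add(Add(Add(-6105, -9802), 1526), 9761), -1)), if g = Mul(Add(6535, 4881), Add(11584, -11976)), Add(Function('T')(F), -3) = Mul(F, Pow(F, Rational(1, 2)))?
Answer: Add(Rational(1504861, 1540), Mul(Rational(-25, 154), Pow(6, Rational(1, 2)))) ≈ 976.79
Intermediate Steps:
Function('T')(F) = Add(3, Pow(F, Rational(3, 2))) (Function('T')(F) = Add(3, Mul(F, Pow(F, Rational(1, 2)))) = Add(3, Pow(F, Rational(3, 2))))
g = -4475072 (g = Mul(11416, -392) = -4475072)
Mul(Add(Add(g, Function('T')(150)), -39514), Pow(Add(Add(Add(-6105, -9802), 1526), 9761), -1)) = Mul(Add(Add(-4475072, Add(3, Pow(150, Rational(3, 2)))), -39514), Pow(Add(Add(Add(-6105, -9802), 1526), 9761), -1)) = Mul(Add(Add(-4475072, Add(3, Mul(750, Pow(6, Rational(1, 2))))), -39514), Pow(Add(Add(-15907, 1526), 9761), -1)) = Mul(Add(Add(-4475069, Mul(750, Pow(6, Rational(1, 2)))), -39514), Pow(Add(-14381, 9761), -1)) = Mul(Add(-4514583, Mul(750, Pow(6, Rational(1, 2)))), Pow(-4620, -1)) = Mul(Add(-4514583, Mul(750, Pow(6, Rational(1, 2)))), Rational(-1, 4620)) = Add(Rational(1504861, 1540), Mul(Rational(-25, 154), Pow(6, Rational(1, 2))))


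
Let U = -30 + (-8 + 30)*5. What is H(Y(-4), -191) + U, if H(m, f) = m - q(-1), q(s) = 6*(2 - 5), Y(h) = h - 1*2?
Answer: 92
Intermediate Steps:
Y(h) = -2 + h (Y(h) = h - 2 = -2 + h)
U = 80 (U = -30 + 22*5 = -30 + 110 = 80)
q(s) = -18 (q(s) = 6*(-3) = -18)
H(m, f) = 18 + m (H(m, f) = m - 1*(-18) = m + 18 = 18 + m)
H(Y(-4), -191) + U = (18 + (-2 - 4)) + 80 = (18 - 6) + 80 = 12 + 80 = 92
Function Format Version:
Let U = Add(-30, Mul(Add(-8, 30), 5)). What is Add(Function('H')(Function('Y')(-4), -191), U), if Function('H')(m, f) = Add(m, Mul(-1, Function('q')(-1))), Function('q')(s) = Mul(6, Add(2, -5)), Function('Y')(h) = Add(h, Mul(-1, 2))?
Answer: 92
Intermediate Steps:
Function('Y')(h) = Add(-2, h) (Function('Y')(h) = Add(h, -2) = Add(-2, h))
U = 80 (U = Add(-30, Mul(22, 5)) = Add(-30, 110) = 80)
Function('q')(s) = -18 (Function('q')(s) = Mul(6, -3) = -18)
Function('H')(m, f) = Add(18, m) (Function('H')(m, f) = Add(m, Mul(-1, -18)) = Add(m, 18) = Add(18, m))
Add(Function('H')(Function('Y')(-4), -191), U) = Add(Add(18, Add(-2, -4)), 80) = Add(Add(18, -6), 80) = Add(12, 80) = 92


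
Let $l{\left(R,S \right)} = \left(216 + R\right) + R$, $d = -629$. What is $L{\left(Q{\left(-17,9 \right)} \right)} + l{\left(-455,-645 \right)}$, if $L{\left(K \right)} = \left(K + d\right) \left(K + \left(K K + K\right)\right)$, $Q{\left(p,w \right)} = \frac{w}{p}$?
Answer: $- \frac{1001672}{4913} \approx -203.88$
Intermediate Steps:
$l{\left(R,S \right)} = 216 + 2 R$
$L{\left(K \right)} = \left(-629 + K\right) \left(K^{2} + 2 K\right)$ ($L{\left(K \right)} = \left(K - 629\right) \left(K + \left(K K + K\right)\right) = \left(-629 + K\right) \left(K + \left(K^{2} + K\right)\right) = \left(-629 + K\right) \left(K + \left(K + K^{2}\right)\right) = \left(-629 + K\right) \left(K^{2} + 2 K\right)$)
$L{\left(Q{\left(-17,9 \right)} \right)} + l{\left(-455,-645 \right)} = \frac{9}{-17} \left(-1258 + \left(\frac{9}{-17}\right)^{2} - 627 \frac{9}{-17}\right) + \left(216 + 2 \left(-455\right)\right) = 9 \left(- \frac{1}{17}\right) \left(-1258 + \left(9 \left(- \frac{1}{17}\right)\right)^{2} - 627 \cdot 9 \left(- \frac{1}{17}\right)\right) + \left(216 - 910\right) = - \frac{9 \left(-1258 + \left(- \frac{9}{17}\right)^{2} - - \frac{5643}{17}\right)}{17} - 694 = - \frac{9 \left(-1258 + \frac{81}{289} + \frac{5643}{17}\right)}{17} - 694 = \left(- \frac{9}{17}\right) \left(- \frac{267550}{289}\right) - 694 = \frac{2407950}{4913} - 694 = - \frac{1001672}{4913}$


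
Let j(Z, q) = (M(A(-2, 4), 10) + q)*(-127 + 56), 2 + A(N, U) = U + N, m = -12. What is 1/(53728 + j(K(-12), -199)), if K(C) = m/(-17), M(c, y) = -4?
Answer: 1/68141 ≈ 1.4675e-5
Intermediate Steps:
A(N, U) = -2 + N + U (A(N, U) = -2 + (U + N) = -2 + (N + U) = -2 + N + U)
K(C) = 12/17 (K(C) = -12/(-17) = -12*(-1/17) = 12/17)
j(Z, q) = 284 - 71*q (j(Z, q) = (-4 + q)*(-127 + 56) = (-4 + q)*(-71) = 284 - 71*q)
1/(53728 + j(K(-12), -199)) = 1/(53728 + (284 - 71*(-199))) = 1/(53728 + (284 + 14129)) = 1/(53728 + 14413) = 1/68141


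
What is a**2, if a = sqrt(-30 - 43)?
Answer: -73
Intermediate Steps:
a = I*sqrt(73) (a = sqrt(-73) = I*sqrt(73) ≈ 8.544*I)
a**2 = (I*sqrt(73))**2 = -73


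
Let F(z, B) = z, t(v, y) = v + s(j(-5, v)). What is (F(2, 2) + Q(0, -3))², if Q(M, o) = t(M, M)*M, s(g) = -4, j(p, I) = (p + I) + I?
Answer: 4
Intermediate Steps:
j(p, I) = p + 2*I (j(p, I) = (I + p) + I = p + 2*I)
t(v, y) = -4 + v (t(v, y) = v - 4 = -4 + v)
Q(M, o) = M*(-4 + M) (Q(M, o) = (-4 + M)*M = M*(-4 + M))
(F(2, 2) + Q(0, -3))² = (2 + 0*(-4 + 0))² = (2 + 0*(-4))² = (2 + 0)² = 2² = 4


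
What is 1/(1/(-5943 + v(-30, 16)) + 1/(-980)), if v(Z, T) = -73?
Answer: -1473920/1749 ≈ -842.72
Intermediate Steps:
1/(1/(-5943 + v(-30, 16)) + 1/(-980)) = 1/(1/(-5943 - 73) + 1/(-980)) = 1/(1/(-6016) - 1/980) = 1/(-1/6016 - 1/980) = 1/(-1749/1473920) = -1473920/1749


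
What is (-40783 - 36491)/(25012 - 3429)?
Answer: -77274/21583 ≈ -3.5803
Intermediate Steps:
(-40783 - 36491)/(25012 - 3429) = -77274/21583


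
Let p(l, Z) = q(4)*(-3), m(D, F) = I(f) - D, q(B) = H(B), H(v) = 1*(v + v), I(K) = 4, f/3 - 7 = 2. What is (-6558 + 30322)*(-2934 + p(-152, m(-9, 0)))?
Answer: -70293912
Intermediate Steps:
f = 27 (f = 21 + 3*2 = 21 + 6 = 27)
H(v) = 2*v (H(v) = 1*(2*v) = 2*v)
q(B) = 2*B
m(D, F) = 4 - D
p(l, Z) = -24 (p(l, Z) = (2*4)*(-3) = 8*(-3) = -24)
(-6558 + 30322)*(-2934 + p(-152, m(-9, 0))) = (-6558 + 30322)*(-2934 - 24) = 23764*(-2958) = -70293912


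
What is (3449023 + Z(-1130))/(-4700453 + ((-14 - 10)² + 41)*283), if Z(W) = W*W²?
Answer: 1439447977/4525842 ≈ 318.05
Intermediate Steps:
Z(W) = W³
(3449023 + Z(-1130))/(-4700453 + ((-14 - 10)² + 41)*283) = (3449023 + (-1130)³)/(-4700453 + ((-14 - 10)² + 41)*283) = (3449023 - 1442897000)/(-4700453 + ((-24)² + 41)*283) = -1439447977/(-4700453 + (576 + 41)*283) = -1439447977/(-4700453 + 617*283) = -1439447977/(-4700453 + 174611) = -1439447977/(-4525842) = -1439447977*(-1/4525842) = 1439447977/4525842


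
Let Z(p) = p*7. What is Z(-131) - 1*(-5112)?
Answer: 4195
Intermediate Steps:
Z(p) = 7*p
Z(-131) - 1*(-5112) = 7*(-131) - 1*(-5112) = -917 + 5112 = 4195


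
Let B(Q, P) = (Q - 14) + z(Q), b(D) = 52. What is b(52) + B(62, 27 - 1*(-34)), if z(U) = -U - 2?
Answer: 36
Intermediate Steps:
z(U) = -2 - U
B(Q, P) = -16 (B(Q, P) = (Q - 14) + (-2 - Q) = (-14 + Q) + (-2 - Q) = -16)
b(52) + B(62, 27 - 1*(-34)) = 52 - 16 = 36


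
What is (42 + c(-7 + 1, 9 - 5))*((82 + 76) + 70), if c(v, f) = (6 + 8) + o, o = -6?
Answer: 11400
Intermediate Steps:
c(v, f) = 8 (c(v, f) = (6 + 8) - 6 = 14 - 6 = 8)
(42 + c(-7 + 1, 9 - 5))*((82 + 76) + 70) = (42 + 8)*((82 + 76) + 70) = 50*(158 + 70) = 50*228 = 11400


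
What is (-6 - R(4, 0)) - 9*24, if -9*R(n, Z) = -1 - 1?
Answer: -2000/9 ≈ -222.22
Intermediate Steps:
R(n, Z) = 2/9 (R(n, Z) = -(-1 - 1)/9 = -1/9*(-2) = 2/9)
(-6 - R(4, 0)) - 9*24 = (-6 - 1*2/9) - 9*24 = (-6 - 2/9) - 216 = -56/9 - 216 = -2000/9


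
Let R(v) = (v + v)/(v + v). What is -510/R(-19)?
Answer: -510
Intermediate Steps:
R(v) = 1 (R(v) = (2*v)/((2*v)) = (2*v)*(1/(2*v)) = 1)
-510/R(-19) = -510/1 = -510*1 = -510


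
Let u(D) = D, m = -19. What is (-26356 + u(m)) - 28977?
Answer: -55352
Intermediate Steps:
(-26356 + u(m)) - 28977 = (-26356 - 19) - 28977 = -26375 - 28977 = -55352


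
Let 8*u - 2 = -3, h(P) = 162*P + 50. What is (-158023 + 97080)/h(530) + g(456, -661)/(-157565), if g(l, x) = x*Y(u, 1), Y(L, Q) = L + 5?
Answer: -7460519647/10829127320 ≈ -0.68893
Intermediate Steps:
h(P) = 50 + 162*P
u = -⅛ (u = ¼ + (⅛)*(-3) = ¼ - 3/8 = -⅛ ≈ -0.12500)
Y(L, Q) = 5 + L
g(l, x) = 39*x/8 (g(l, x) = x*(5 - ⅛) = x*(39/8) = 39*x/8)
(-158023 + 97080)/h(530) + g(456, -661)/(-157565) = (-158023 + 97080)/(50 + 162*530) + ((39/8)*(-661))/(-157565) = -60943/(50 + 85860) - 25779/8*(-1/157565) = -60943/85910 + 25779/1260520 = -7460519647/10829127320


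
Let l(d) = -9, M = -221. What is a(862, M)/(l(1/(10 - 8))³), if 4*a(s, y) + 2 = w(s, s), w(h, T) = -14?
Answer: 4/729 ≈ 0.0054870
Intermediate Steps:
a(s, y) = -4 (a(s, y) = -½ + (¼)*(-14) = -½ - 7/2 = -4)
a(862, M)/(l(1/(10 - 8))³) = -4/((-9)³) = -4/(-729) = -4*(-1/729) = 4/729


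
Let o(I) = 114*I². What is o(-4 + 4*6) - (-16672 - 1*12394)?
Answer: 74666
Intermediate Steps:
o(-4 + 4*6) - (-16672 - 1*12394) = 114*(-4 + 4*6)² - (-16672 - 1*12394) = 114*(-4 + 24)² - (-16672 - 12394) = 114*20² - 1*(-29066) = 114*400 + 29066 = 45600 + 29066 = 74666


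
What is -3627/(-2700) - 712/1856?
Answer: 16699/17400 ≈ 0.95971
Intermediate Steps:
-3627/(-2700) - 712/1856 = -3627*(-1/2700) - 712*1/1856 = 403/300 - 89/232 = 16699/17400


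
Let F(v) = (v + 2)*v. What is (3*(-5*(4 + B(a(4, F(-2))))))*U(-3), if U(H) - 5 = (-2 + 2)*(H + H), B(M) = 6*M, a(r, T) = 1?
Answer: -750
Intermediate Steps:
F(v) = v*(2 + v) (F(v) = (2 + v)*v = v*(2 + v))
U(H) = 5 (U(H) = 5 + (-2 + 2)*(H + H) = 5 + 0*(2*H) = 5 + 0 = 5)
(3*(-5*(4 + B(a(4, F(-2))))))*U(-3) = (3*(-5*(4 + 6*1)))*5 = (3*(-5*(4 + 6)))*5 = (3*(-5*10))*5 = (3*(-50))*5 = -150*5 = -750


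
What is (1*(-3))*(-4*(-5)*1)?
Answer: -60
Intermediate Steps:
(1*(-3))*(-4*(-5)*1) = -60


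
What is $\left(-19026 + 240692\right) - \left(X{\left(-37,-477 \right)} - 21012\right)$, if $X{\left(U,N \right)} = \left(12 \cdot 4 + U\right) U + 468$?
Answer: $242617$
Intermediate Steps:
$X{\left(U,N \right)} = 468 + U \left(48 + U\right)$ ($X{\left(U,N \right)} = \left(48 + U\right) U + 468 = U \left(48 + U\right) + 468 = 468 + U \left(48 + U\right)$)
$\left(-19026 + 240692\right) - \left(X{\left(-37,-477 \right)} - 21012\right) = \left(-19026 + 240692\right) - \left(\left(468 + \left(-37\right)^{2} + 48 \left(-37\right)\right) - 21012\right) = 221666 - \left(\left(468 + 1369 - 1776\right) - 21012\right) = 221666 - \left(61 - 21012\right) = 221666 - -20951 = 221666 + 20951 = 242617$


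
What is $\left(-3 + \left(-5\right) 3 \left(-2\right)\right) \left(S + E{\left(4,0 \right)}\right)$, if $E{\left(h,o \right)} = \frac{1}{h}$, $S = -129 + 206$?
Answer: $\frac{8343}{4} \approx 2085.8$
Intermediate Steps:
$S = 77$
$\left(-3 + \left(-5\right) 3 \left(-2\right)\right) \left(S + E{\left(4,0 \right)}\right) = \left(-3 + \left(-5\right) 3 \left(-2\right)\right) \left(77 + \frac{1}{4}\right) = \left(-3 - -30\right) \left(77 + \frac{1}{4}\right) = \left(-3 + 30\right) \frac{309}{4} = 27 \cdot \frac{309}{4} = \frac{8343}{4}$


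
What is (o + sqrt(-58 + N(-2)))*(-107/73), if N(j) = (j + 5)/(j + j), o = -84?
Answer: 8988/73 - 107*I*sqrt(235)/146 ≈ 123.12 - 11.235*I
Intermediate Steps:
N(j) = (5 + j)/(2*j) (N(j) = (5 + j)/((2*j)) = (5 + j)*(1/(2*j)) = (5 + j)/(2*j))
(o + sqrt(-58 + N(-2)))*(-107/73) = (-84 + sqrt(-58 + (1/2)*(5 - 2)/(-2)))*(-107/73) = (-84 + sqrt(-58 + (1/2)*(-1/2)*3))*(-107*1/73) = (-84 + sqrt(-58 - 3/4))*(-107/73) = (-84 + sqrt(-235/4))*(-107/73) = (-84 + I*sqrt(235)/2)*(-107/73) = 8988/73 - 107*I*sqrt(235)/146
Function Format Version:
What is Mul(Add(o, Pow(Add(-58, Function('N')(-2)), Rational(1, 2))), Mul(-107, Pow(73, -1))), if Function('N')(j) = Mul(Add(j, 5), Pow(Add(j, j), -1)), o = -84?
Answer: Add(Rational(8988, 73), Mul(Rational(-107, 146), I, Pow(235, Rational(1, 2)))) ≈ Add(123.12, Mul(-11.235, I))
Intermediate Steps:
Function('N')(j) = Mul(Rational(1, 2), Pow(j, -1), Add(5, j)) (Function('N')(j) = Mul(Add(5, j), Pow(Mul(2, j), -1)) = Mul(Add(5, j), Mul(Rational(1, 2), Pow(j, -1))) = Mul(Rational(1, 2), Pow(j, -1), Add(5, j)))
Mul(Add(o, Pow(Add(-58, Function('N')(-2)), Rational(1, 2))), Mul(-107, Pow(73, -1))) = Mul(Add(-84, Pow(Add(-58, Mul(Rational(1, 2), Pow(-2, -1), Add(5, -2))), Rational(1, 2))), Mul(-107, Pow(73, -1))) = Mul(Add(-84, Pow(Add(-58, Mul(Rational(1, 2), Rational(-1, 2), 3)), Rational(1, 2))), Mul(-107, Rational(1, 73))) = Mul(Add(-84, Pow(Add(-58, Rational(-3, 4)), Rational(1, 2))), Rational(-107, 73)) = Mul(Add(-84, Pow(Rational(-235, 4), Rational(1, 2))), Rational(-107, 73)) = Mul(Add(-84, Mul(Rational(1, 2), I, Pow(235, Rational(1, 2)))), Rational(-107, 73)) = Add(Rational(8988, 73), Mul(Rational(-107, 146), I, Pow(235, Rational(1, 2))))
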